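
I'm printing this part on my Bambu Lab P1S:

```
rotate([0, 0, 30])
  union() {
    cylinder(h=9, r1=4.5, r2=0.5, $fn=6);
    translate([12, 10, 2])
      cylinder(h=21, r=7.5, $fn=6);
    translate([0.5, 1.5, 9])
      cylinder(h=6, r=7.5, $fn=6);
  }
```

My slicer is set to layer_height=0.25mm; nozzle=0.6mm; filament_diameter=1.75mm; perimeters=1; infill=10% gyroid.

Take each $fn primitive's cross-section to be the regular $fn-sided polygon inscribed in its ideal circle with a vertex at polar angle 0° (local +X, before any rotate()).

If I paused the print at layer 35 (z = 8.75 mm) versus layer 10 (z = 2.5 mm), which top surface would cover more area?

layer 10 (z = 2.5 mm)

Layer 35 (z = 8.75): the cone (r1=4.5→r2=0.5) has section circumradius 0.611 here — a regular 6-gon (area = (6/2)·0.611²·sin(360°/6) = 0.97 mm²); the r=7.5 cylinder at (12, 10) contributes a regular 6-gon of circumradius 7.5 (area = (6/2)·7.500²·sin(360°/6) = 146.14 mm²); the cylinder at (0.5, 1.5) is not intersected at this z (z outside [9, 15]); Taking the union: the 2 present regions are separate (no shared area or edge), so areas and boundary lengths simply add and each stays a separate island — area = 147.11 mm²; (rotated 30° about Z; rotation is an isometry so areas/perimeters/island counts are preserved). So its area = 147.11 mm². Layer 10 (z = 2.5): the cone (r1=4.5→r2=0.5) has section circumradius 3.389 here — a regular 6-gon (area = (6/2)·3.389²·sin(360°/6) = 29.84 mm²); the r=7.5 cylinder at (12, 10) contributes a regular 6-gon of circumradius 7.5 (area = (6/2)·7.500²·sin(360°/6) = 146.14 mm²); the cylinder at (0.5, 1.5) does not reach this height (z outside [9, 15]); Combining (union): the 2 present regions are separate (no shared area or edge), so areas and boundary lengths simply add and each stays a separate island — area = 175.98 mm²; (whole slice rotated 30° about Z — lengths, areas and connectivity unchanged). So its area = 175.98 mm². Layer 10 is larger (175.98 vs 147.11 mm²).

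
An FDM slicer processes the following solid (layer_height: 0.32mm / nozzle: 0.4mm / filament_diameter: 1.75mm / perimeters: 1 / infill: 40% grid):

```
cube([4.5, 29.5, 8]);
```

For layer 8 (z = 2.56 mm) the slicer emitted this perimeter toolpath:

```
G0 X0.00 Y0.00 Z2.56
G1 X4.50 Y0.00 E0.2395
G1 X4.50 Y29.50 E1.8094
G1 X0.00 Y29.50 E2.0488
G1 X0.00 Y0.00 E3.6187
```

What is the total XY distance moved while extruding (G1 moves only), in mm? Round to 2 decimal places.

68.00 mm

Sum the Euclidean lengths of each G1 segment: total = 68.00 mm.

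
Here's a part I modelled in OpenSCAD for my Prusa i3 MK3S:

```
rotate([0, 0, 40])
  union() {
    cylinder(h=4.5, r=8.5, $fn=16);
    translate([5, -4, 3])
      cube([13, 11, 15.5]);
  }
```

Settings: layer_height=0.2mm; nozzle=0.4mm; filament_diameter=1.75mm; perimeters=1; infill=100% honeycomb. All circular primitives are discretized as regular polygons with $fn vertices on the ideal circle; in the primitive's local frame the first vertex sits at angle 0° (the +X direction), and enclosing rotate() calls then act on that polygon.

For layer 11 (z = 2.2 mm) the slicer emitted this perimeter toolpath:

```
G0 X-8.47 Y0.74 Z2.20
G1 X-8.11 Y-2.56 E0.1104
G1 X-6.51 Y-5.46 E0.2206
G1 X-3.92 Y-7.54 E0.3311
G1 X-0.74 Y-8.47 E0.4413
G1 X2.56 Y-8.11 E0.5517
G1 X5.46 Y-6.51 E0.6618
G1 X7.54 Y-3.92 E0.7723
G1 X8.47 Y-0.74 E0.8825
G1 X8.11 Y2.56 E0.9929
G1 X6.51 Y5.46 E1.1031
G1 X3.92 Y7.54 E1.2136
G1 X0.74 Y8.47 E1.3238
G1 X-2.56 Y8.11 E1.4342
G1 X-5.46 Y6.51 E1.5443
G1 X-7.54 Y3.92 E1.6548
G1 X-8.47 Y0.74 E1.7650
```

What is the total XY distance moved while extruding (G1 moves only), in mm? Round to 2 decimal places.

Sum the Euclidean lengths of each G1 segment: total = 53.07 mm.

53.07 mm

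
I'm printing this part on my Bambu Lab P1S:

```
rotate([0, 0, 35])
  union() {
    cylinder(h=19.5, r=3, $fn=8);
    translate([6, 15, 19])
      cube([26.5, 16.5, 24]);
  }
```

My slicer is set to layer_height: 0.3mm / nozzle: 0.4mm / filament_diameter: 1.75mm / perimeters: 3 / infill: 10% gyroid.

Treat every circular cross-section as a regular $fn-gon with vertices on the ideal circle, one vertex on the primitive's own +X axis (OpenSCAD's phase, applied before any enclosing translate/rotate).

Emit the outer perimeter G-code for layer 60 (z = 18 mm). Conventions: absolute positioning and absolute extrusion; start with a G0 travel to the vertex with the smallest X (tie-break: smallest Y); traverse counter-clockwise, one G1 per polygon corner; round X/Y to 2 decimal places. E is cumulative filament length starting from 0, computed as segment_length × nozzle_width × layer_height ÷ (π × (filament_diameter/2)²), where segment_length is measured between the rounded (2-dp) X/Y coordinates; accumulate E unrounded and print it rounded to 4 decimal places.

G0 X-2.95 Y0.52 Z18.00
G1 X-2.46 Y-1.72 E0.1144
G1 X-0.52 Y-2.95 E0.2290
G1 X1.72 Y-2.46 E0.3434
G1 X2.95 Y-0.52 E0.4580
G1 X2.46 Y1.72 E0.5724
G1 X0.52 Y2.95 E0.6870
G1 X-1.72 Y2.46 E0.8014
G1 X-2.95 Y0.52 E0.9160

At z = 18 mm: the r=3 cylinder contributes a regular 8-gon of circumradius 3; the cube at (6, 15) is not intersected at this z (z outside [19, 43]); Taking the union: only the r=3 cylinder is present, so the union is just that shape — 1 connected region; (rotated 35° about Z; rotation is an isometry so areas/perimeters/island counts are preserved). The outline is a single polygon with 8 vertices. Extrusion per mm of travel: 0.4 × 0.3 / (π × 0.875²) = 0.049890. Accumulating E over each segment gives final E = 0.9160.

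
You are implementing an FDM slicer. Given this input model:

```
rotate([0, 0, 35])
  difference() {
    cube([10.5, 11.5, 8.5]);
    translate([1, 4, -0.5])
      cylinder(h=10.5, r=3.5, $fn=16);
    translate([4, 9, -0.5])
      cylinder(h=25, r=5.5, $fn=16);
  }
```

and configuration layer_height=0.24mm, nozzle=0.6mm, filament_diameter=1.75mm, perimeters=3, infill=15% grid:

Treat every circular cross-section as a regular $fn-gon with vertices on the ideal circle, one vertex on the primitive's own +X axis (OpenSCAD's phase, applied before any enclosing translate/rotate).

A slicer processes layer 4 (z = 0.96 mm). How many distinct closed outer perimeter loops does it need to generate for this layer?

At z = 0.96 mm: the 10.5×11.5 cube contributes its full rectangle; the r=3.5 cylinder at (1, 4) gives a regular 16-gon of circumradius 3.5 (constant along its height); the r=5.5 cylinder at (4, 9) gives a regular 16-gon of circumradius 5.5 (constant along its height); Subtracting the remaining from the first: starting from the 10.5×11.5 cube, the r=3.5 cylinder at (1, 4) partially overlaps it — only the 25.55 mm² overlap (of its 37.50 mm²) is removed, clipping the outline; the r=5.5 cylinder at (4, 9) partially overlaps it — only the 53.26 mm² overlap (of its 92.61 mm²) is removed, clipping the outline — 1 connected region; (rotated 35° about Z; rotation is an isometry so areas/perimeters/island counts are preserved). The result has 1 disconnected region.

1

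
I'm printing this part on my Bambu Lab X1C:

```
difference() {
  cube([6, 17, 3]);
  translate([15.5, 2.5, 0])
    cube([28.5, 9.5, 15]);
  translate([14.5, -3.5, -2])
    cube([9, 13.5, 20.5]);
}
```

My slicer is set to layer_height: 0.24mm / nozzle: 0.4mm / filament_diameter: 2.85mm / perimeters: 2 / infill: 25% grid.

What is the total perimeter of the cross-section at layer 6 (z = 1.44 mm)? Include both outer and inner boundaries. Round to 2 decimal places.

46.00 mm

At z = 1.44 mm: the cube (footprint 6×17) is included at this height (perimeter 46.00 mm); the 28.5×9.5 cube at (15.5, 2.5) contributes its full rectangle (perimeter 76.00 mm); the cube at (14.5, -3.5) (footprint 9×13.5) is included at this height (perimeter 45.00 mm); Taking the first minus the rest: starting from the 6×17 cube, the 28.5×9.5 cube at (15.5, 2.5) misses the remaining region (no effect); the 9×13.5 cube at (14.5, -3.5) misses the remaining region (no effect) — boundary = 46.00 mm. Overall, the cross-section is a single solid region. Total boundary length (outer) = 46.00 mm.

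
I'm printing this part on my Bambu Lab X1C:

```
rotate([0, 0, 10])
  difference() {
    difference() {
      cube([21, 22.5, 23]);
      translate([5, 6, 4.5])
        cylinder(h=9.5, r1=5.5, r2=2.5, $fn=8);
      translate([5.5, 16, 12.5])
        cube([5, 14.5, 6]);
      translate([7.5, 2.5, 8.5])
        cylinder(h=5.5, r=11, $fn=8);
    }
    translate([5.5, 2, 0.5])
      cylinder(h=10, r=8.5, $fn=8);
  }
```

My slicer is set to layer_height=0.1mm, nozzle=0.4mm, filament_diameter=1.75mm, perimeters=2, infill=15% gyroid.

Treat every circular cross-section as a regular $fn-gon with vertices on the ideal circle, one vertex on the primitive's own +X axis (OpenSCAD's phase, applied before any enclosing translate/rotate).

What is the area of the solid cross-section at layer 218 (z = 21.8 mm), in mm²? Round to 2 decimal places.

At z = 21.8 mm: the cube is present — its section is the full 21×22.5 rectangle (area 472.50 mm²); the cone at (5, 6) is absent (z outside [4.5, 14]); the cube at (5.5, 16) does not reach this height (z outside [12.5, 18.5]); the cylinder at (7.5, 2.5) is absent (z outside [8.5, 14]); Taking the first minus the rest: none of the subtracted shapes is present at this height, so the 21×22.5 cube is unchanged — area = 472.50 mm²; the cylinder at (5.5, 2) is absent (z outside [0.5, 10.5]); Taking the first minus the rest: none of the subtracted shapes is present at this height, so the result so far is unchanged — area = 472.50 mm²; (rotated 10° about Z; rotation is an isometry so areas/perimeters/island counts are preserved). Overall, the cross-section is a single solid region. Net area = 472.50 mm².

472.50 mm²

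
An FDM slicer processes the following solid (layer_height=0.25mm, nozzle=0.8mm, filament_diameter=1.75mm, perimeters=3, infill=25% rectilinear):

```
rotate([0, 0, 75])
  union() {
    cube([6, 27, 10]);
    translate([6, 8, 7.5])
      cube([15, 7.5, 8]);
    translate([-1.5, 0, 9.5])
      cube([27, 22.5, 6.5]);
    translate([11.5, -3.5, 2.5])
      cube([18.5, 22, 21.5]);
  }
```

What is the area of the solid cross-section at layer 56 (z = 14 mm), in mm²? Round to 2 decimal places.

At z = 14 mm: the cube is not intersected at this z (z outside [0, 10]); the cube at (6, 8) is present — its section is the full 15×7.5 rectangle (area 112.50 mm²); the cube at (-1.5, 0) is present — its section is the full 27×22.5 rectangle (area 607.50 mm²); the cube at (11.5, -3.5) is present — its section is the full 18.5×22 rectangle (area 407.00 mm²); Combining (union): the regions partially overlap — summed areas 1127.00 mm² minus the doubly-counted overlap 371.50 mm² gives 755.50 mm² — area = 755.50 mm²; (whole slice rotated 75° about Z — lengths, areas and connectivity unchanged). Overall, the cross-section is a single solid region. Net area = 755.50 mm².

755.50 mm²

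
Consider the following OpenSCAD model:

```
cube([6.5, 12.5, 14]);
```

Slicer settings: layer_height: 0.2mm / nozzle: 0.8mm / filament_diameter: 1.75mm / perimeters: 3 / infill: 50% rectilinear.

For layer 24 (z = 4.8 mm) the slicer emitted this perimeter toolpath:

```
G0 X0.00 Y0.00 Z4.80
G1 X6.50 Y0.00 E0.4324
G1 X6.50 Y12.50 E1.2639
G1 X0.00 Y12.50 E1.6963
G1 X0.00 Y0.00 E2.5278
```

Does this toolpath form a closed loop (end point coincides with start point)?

yes

Start point (G0): (0.00, 0.00). End point (last G1): the path returns to the start — closed.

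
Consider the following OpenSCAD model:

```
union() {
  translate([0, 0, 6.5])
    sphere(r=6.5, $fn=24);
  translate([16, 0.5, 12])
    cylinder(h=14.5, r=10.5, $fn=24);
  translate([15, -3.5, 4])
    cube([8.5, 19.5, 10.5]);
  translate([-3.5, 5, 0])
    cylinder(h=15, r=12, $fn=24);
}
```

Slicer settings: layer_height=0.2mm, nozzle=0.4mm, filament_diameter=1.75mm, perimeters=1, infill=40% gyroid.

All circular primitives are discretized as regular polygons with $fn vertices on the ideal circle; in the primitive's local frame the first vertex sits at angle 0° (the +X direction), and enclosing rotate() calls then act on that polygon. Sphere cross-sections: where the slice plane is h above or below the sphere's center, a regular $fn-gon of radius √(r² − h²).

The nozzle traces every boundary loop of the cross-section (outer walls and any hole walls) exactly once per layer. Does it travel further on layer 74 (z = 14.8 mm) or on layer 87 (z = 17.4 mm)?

Layer 74 (z = 14.8): the sphere is not intersected at this z (|z−center|=8.300 > r=6.5); the r=10.5 cylinder at (16, 0.5) gives a regular 24-gon of circumradius 10.5 (constant along its height) (perimeter = 2·24·10.500·sin(180°/24) = 65.79 mm); the cube at (15, -3.5) is not intersected at this z (z outside [4, 14.5]); the cylinder at (-3.5, 5): section is a regular 24-gon, circumradius r=12 (perimeter = 2·24·12.000·sin(180°/24) = 75.18 mm); Combining (union): the regions partially overlap (shared area 15.83 mm²), so the edge portions inside another operand are dropped and the merged outline is re-measured after clipping — boundary = 120.22 mm. So its perimeter = 120.22 mm. Layer 87 (z = 17.4): the sphere is not intersected at this z (|z−center|=10.900 > r=6.5); the cylinder at (16, 0.5): section is a regular 24-gon, circumradius r=10.5 (perimeter = 2·24·10.500·sin(180°/24) = 65.79 mm); the cube at (15, -3.5) is absent (z outside [4, 14.5]); the cylinder at (-3.5, 5) is not intersected at this z (z outside [0, 15]); Merging all regions: only the r=10.5 cylinder at (16, 0.5) is present, so the union is just that shape — boundary = 65.79 mm. So its perimeter = 65.79 mm. Layer 74 is larger (120.22 vs 65.79 mm).

layer 74 (z = 14.8 mm)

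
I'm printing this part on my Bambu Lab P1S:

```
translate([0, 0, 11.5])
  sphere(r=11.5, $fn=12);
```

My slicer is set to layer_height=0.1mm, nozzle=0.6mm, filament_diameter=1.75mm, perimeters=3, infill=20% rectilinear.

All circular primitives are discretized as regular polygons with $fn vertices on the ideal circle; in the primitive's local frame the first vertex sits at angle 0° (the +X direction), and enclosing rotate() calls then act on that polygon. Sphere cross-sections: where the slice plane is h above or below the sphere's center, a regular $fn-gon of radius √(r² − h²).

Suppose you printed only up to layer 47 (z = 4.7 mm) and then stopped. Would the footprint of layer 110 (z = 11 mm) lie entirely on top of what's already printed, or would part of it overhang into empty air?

part overhangs

Compare the two slices. At z = 4.7: the sphere: section is a regular 12-gon, circumradius = √(r²−h²) = √(11.5²−6.8²) = 9.274 (area = (12/2)·9.274²·sin(360°/12) = 258.03 mm²). At z = 11: the r=11.5 sphere slices to a regular 12-gon of circumradius 11.489 (√(r²−h²) with h=0.5 from center) (area = (12/2)·11.489²·sin(360°/12) = 396.00 mm²). Checking containment: at z = 11 the cross-section extends beyond the z = 4.7 cross-section by about 137.97 mm².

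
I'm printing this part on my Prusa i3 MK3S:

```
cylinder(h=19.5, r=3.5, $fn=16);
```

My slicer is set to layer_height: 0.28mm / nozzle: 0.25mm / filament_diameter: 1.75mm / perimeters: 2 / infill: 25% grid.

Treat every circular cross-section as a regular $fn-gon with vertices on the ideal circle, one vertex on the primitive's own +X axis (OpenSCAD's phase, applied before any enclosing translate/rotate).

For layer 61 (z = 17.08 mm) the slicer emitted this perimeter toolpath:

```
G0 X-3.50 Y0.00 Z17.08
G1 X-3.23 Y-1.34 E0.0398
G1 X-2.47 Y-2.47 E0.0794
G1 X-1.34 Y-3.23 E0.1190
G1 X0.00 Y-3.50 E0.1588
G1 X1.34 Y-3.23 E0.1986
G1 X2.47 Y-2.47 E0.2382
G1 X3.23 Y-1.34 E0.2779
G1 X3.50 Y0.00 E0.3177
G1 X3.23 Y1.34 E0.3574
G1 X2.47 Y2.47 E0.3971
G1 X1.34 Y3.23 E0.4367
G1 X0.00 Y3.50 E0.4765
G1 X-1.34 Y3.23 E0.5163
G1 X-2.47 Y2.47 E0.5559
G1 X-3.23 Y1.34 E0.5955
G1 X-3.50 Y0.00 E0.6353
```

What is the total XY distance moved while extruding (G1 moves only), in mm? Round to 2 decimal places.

Sum the Euclidean lengths of each G1 segment: total = 21.83 mm.

21.83 mm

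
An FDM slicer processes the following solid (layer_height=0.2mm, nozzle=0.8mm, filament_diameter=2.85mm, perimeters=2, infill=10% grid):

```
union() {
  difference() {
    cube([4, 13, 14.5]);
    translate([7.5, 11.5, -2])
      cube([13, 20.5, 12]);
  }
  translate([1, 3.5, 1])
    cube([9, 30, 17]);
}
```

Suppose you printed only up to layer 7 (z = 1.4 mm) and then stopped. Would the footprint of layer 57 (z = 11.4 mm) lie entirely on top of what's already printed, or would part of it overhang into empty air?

entirely on top

Compare the two slices. At z = 1.4: the cube is present — its section is the full 4×13 rectangle (area 52.00 mm²); the 13×20.5 cube at (7.5, 11.5) contributes its full rectangle (area 266.50 mm²); After the difference (first − rest): starting from the 4×13 cube (52.00 mm²), the 13×20.5 cube at (7.5, 11.5) misses the remaining region (no effect) — area = 52.00 mm²; the 9×30 cube at (1, 3.5) contributes its full rectangle (area 270.00 mm²); Combining (union): the regions partially overlap — summed areas 322.00 mm² minus the doubly-counted overlap 28.50 mm² gives 293.50 mm² — area = 293.50 mm². At z = 11.4: the cube is present — its section is the full 4×13 rectangle (area 52.00 mm²); the cube at (7.5, 11.5) does not reach this height (z outside [-2, 10]); Taking the first minus the rest: none of the subtracted shapes is present at this height, so the 4×13 cube is unchanged — area = 52.00 mm²; the cube at (1, 3.5) is present — its section is the full 9×30 rectangle (area 270.00 mm²); Taking the union: the regions partially overlap — summed areas 322.00 mm² minus the doubly-counted overlap 28.50 mm² gives 293.50 mm² — area = 293.50 mm². Checking containment: the cross-section at z = 11.4 is a subset of the cross-section at z = 1.4.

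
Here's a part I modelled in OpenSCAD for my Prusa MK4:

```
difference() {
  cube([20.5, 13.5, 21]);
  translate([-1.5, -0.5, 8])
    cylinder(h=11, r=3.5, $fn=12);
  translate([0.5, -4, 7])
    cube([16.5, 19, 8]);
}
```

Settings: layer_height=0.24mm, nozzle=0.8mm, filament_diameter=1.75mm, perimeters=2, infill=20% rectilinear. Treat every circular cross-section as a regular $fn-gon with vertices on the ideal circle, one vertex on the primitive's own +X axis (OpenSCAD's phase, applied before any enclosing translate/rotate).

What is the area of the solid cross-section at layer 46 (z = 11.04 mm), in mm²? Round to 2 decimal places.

52.76 mm²

At z = 11.04 mm: the cube (footprint 20.5×13.5) is included at this height (area 276.75 mm²); the r=3.5 cylinder at (-1.5, -0.5) contributes a regular 12-gon of circumradius 3.5 (area = (12/2)·3.500²·sin(360°/12) = 36.75 mm²); the 16.5×19 cube at (0.5, -4) contributes its full rectangle (area 313.50 mm²); Subtracting the remaining from the first: starting from the 20.5×13.5 cube (276.75 mm²), the r=3.5 cylinder at (-1.5, -0.5) partially overlaps it — only the 3.27 mm² overlap (of its 36.75 mm²) is removed, clipping the outline; the 16.5×19 cube at (0.5, -4) partially overlaps it — only the 220.72 mm² overlap (of its 313.50 mm²) is removed, clipping the outline — area = 52.76 mm². Overall, the cross-section has 2 separate islands. Net area = 52.76 mm².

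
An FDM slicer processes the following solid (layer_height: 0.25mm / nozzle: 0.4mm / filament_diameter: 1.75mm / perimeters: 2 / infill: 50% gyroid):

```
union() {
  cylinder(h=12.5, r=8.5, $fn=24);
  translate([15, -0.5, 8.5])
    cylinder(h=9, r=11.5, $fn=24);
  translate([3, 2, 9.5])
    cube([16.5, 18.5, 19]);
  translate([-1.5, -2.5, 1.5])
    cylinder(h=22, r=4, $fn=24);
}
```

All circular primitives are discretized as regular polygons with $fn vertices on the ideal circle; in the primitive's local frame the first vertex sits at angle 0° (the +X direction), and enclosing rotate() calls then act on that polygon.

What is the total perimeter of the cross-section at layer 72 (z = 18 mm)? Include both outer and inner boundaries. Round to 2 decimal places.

95.06 mm

At z = 18 mm: the cylinder is not intersected at this z (z outside [0, 12.5]); the cylinder at (15, -0.5) does not reach this height (z outside [8.5, 17.5]); the cube at (3, 2) is present — its section is the full 16.5×18.5 rectangle (perimeter 70.00 mm); the r=4 cylinder at (-1.5, -2.5) gives a regular 24-gon of circumradius 4 (constant along its height) (perimeter = 2·24·4.000·sin(180°/24) = 25.06 mm); Combining (union): the 2 present regions are separate (no shared area or edge), so areas and boundary lengths simply add and each stays a separate island — boundary = 95.06 mm. Overall, the cross-section has 2 separate islands. Total boundary length (outer) = 95.06 mm.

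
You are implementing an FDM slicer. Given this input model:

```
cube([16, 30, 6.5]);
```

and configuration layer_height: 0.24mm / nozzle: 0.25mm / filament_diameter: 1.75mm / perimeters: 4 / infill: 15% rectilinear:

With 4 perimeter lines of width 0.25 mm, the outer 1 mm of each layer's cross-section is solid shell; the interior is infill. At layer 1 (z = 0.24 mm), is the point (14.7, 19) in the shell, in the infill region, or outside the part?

At z = 0.24 mm: the 16×30 cube contributes its full rectangle. Overall, the cross-section is a single solid region. The nearest boundary edge runs (16.00, 0.00)→(16.00, 30.00); distance from the point to it = 1.30 mm. The point is inside the cross-section and 1.30 mm from the nearest boundary — more than the 1 mm shell width (4 × 0.25), so it's in the infill interior.

infill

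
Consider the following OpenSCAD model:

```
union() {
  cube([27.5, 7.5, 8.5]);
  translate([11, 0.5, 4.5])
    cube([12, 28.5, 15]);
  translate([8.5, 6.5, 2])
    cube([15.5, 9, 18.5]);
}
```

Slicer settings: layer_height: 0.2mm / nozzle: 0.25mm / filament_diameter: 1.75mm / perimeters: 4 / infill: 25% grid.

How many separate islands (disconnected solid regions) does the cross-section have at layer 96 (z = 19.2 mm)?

At z = 19.2 mm: the cube is not intersected at this z (z outside [0, 8.5]); the cube at (11, 0.5) is present — its section is the full 12×28.5 rectangle; the 15.5×9 cube at (8.5, 6.5) contributes its full rectangle; Combining (union): the regions partially overlap (shared area 108.00 mm²), so overlapping operands fuse into one piece — 1 connected region. Overall, the cross-section is a single solid region. Island count = 1.

1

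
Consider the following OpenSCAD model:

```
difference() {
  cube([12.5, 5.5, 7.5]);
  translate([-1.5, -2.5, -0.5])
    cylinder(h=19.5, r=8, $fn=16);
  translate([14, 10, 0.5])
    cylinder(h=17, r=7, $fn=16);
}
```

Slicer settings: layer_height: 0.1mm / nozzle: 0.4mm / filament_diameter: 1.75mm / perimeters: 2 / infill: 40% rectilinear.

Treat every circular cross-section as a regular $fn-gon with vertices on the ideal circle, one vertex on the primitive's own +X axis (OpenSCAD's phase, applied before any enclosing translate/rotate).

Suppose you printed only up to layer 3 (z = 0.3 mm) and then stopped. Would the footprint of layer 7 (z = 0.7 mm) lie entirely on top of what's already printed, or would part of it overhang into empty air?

Compare the two slices. At z = 0.3: the cube (footprint 12.5×5.5) is included at this height (area 68.75 mm²); the cylinder at (-1.5, -2.5): section is a regular 16-gon, circumradius r=8 (area = (16/2)·8.000²·sin(360°/16) = 195.93 mm²); the cylinder at (14, 10) is absent (z outside [0.5, 17.5]); Taking the first minus the rest: starting from the 12.5×5.5 cube (68.75 mm²), the r=8 cylinder at (-1.5, -2.5) partially overlaps it — only the 21.58 mm² overlap (of its 195.93 mm²) is removed, clipping the outline — area = 47.17 mm². At z = 0.7: the 12.5×5.5 cube contributes its full rectangle (area 68.75 mm²); the r=8 cylinder at (-1.5, -2.5) contributes a regular 16-gon of circumradius 8 (area = (16/2)·8.000²·sin(360°/16) = 195.93 mm²); the cylinder at (14, 10): section is a regular 16-gon, circumradius r=7 (area = (16/2)·7.000²·sin(360°/16) = 150.01 mm²); After the difference (first − rest): starting from the 12.5×5.5 cube (68.75 mm²), the r=8 cylinder at (-1.5, -2.5) partially overlaps it — only the 21.58 mm² overlap (of its 195.93 mm²) is removed, clipping the outline; the r=7 cylinder at (14, 10) partially overlaps it — only the 5.27 mm² overlap (of its 150.01 mm²) is removed, clipping the outline — area = 41.90 mm². Checking containment: the cross-section at z = 0.7 is a subset of the cross-section at z = 0.3.

entirely on top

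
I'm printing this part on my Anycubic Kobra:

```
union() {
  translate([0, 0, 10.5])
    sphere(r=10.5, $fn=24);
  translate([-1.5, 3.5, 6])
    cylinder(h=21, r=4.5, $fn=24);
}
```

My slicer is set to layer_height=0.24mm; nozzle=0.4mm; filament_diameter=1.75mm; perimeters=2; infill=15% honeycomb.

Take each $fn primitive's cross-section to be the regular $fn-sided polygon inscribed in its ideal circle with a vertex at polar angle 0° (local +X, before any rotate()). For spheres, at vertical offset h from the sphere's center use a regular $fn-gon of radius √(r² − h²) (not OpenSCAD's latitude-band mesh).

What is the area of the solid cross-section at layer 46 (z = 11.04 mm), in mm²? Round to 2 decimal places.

341.51 mm²

At z = 11.04 mm: the r=10.5 sphere contributes a regular 24-gon of circumradius √(10.5²−0.54²) = 10.486 (area = (24/2)·10.486²·sin(360°/24) = 341.51 mm²); the r=4.5 cylinder at (-1.5, 3.5) gives a regular 24-gon of circumradius 4.5 (constant along its height) (area = (24/2)·4.500²·sin(360°/24) = 62.89 mm²); Combining (union): the r=4.5 cylinder at (-1.5, 3.5) lies entirely inside the r=10.5 sphere, so the union is just the r=10.5 sphere — area = 341.51 mm². Overall, the cross-section is a single solid region. Net area = 341.51 mm².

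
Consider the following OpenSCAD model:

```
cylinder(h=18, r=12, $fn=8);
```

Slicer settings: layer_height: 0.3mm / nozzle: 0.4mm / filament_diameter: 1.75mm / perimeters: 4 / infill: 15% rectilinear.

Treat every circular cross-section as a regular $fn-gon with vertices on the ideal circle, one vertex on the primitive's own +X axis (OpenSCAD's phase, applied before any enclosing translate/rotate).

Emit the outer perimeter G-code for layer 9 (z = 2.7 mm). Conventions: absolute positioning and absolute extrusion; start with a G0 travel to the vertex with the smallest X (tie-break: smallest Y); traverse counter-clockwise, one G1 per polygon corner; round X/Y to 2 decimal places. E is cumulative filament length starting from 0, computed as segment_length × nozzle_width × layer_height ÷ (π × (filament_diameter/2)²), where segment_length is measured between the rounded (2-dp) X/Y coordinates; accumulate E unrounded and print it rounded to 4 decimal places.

G0 X-12.00 Y0.00 Z2.70
G1 X-8.49 Y-8.49 E0.4583
G1 X0.00 Y-12.00 E0.9167
G1 X8.49 Y-8.49 E1.3750
G1 X12.00 Y0.00 E1.8334
G1 X8.49 Y8.49 E2.2917
G1 X0.00 Y12.00 E2.7500
G1 X-8.49 Y8.49 E3.2084
G1 X-12.00 Y0.00 E3.6667

At z = 2.7 mm: the r=12 cylinder gives a regular 8-gon of circumradius 12 (constant along its height). The outline is a single polygon with 8 vertices. Extrusion per mm of travel: 0.4 × 0.3 / (π × 0.875²) = 0.049890. Accumulating E over each segment gives final E = 3.6667.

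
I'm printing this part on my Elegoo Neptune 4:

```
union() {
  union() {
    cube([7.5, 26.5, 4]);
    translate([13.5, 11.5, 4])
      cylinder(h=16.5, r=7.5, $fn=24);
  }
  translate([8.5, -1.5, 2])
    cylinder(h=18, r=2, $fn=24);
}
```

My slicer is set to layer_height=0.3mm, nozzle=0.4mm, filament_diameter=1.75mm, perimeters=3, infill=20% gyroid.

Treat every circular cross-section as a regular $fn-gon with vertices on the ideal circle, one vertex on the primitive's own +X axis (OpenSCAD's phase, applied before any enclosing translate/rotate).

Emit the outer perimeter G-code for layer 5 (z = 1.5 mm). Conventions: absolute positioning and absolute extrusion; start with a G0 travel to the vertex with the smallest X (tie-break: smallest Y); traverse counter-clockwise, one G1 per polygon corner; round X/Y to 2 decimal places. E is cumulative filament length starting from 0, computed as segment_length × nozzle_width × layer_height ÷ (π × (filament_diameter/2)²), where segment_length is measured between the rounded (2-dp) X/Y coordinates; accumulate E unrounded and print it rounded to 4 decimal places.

At z = 1.5 mm: the 7.5×26.5 cube contributes its full rectangle; the cylinder at (13.5, 11.5) is absent (z outside [4, 20.5]); Taking the union: only the 7.5×26.5 cube is present, so the union is just that shape — 1 connected region; the cylinder at (8.5, -1.5) does not reach this height (z outside [2, 20]); Combining (union): only that combined region is present, so the union is just that shape — 1 connected region. The outline is a single polygon with 4 vertices. Extrusion per mm of travel: 0.4 × 0.3 / (π × 0.875²) = 0.049890. Accumulating E over each segment gives final E = 3.3925.

G0 X0.00 Y0.00 Z1.50
G1 X7.50 Y0.00 E0.3742
G1 X7.50 Y26.50 E1.6963
G1 X0.00 Y26.50 E2.0704
G1 X0.00 Y0.00 E3.3925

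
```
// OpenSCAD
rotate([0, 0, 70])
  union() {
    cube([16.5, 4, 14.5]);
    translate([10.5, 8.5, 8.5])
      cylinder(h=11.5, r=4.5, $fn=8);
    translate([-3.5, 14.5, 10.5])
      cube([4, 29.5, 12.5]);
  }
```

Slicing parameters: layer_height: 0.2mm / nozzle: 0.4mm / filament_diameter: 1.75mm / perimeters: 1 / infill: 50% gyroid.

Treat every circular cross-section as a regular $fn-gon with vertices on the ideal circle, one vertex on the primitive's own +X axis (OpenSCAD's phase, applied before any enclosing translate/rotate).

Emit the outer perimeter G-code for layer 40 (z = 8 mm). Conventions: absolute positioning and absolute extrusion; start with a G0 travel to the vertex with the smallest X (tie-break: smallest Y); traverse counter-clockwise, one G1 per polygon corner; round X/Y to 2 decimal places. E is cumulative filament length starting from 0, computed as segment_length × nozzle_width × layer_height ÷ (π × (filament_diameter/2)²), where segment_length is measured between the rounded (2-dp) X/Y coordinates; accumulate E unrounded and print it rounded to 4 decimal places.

At z = 8 mm: the cube is present — its section is the full 16.5×4 rectangle; the cylinder at (10.5, 8.5) is absent (z outside [8.5, 20]); the cube at (-3.5, 14.5) is not intersected at this z (z outside [10.5, 23]); Combining (union): only the 16.5×4 cube is present, so the union is just that shape — 1 connected region; (whole slice rotated 70° about Z — lengths, areas and connectivity unchanged). The outline is a single polygon with 4 vertices. Extrusion per mm of travel: 0.4 × 0.2 / (π × 0.875²) = 0.033260. Accumulating E over each segment gives final E = 1.3634.

G0 X-3.76 Y1.37 Z8.00
G1 X0.00 Y0.00 E0.1331
G1 X5.64 Y15.50 E0.6817
G1 X1.88 Y16.87 E0.8148
G1 X-3.76 Y1.37 E1.3634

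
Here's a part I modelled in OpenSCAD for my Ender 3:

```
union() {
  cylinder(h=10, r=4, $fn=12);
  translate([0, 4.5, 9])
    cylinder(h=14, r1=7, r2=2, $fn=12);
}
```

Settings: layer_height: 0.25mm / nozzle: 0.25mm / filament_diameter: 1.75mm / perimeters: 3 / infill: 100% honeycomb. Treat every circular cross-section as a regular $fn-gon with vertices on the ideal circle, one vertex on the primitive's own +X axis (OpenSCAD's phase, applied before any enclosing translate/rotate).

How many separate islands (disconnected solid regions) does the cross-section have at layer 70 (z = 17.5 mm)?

At z = 17.5 mm: the cylinder does not reach this height (z outside [0, 10]); the cone at (0, 4.5): at t=0.607 of its height the radius interpolates to r₁+(r₂−r₁)t = 3.964, giving a regular 12-gon of that circumradius; Taking the union: only the cone at (0, 4.5) is present, so the union is just that shape — 1 connected region. Overall, the cross-section is a single solid region. Island count = 1.

1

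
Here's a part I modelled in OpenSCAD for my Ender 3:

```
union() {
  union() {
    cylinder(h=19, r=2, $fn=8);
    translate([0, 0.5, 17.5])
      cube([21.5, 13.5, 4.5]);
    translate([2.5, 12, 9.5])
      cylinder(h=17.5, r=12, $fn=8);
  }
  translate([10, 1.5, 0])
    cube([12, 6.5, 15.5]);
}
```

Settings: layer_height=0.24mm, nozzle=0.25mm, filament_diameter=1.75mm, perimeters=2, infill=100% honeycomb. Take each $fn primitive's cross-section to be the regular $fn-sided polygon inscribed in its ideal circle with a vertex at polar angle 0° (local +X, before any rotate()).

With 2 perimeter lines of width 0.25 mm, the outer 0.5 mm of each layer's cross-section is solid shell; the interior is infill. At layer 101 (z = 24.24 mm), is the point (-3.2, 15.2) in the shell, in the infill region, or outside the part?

infill

At z = 24.24 mm: the cylinder is not intersected at this z (z outside [0, 19]); the cube at (0, 0.5) does not reach this height (z outside [17.5, 22]); the r=12 cylinder at (2.5, 12) gives a regular 8-gon of circumradius 12 (constant along its height); Merging all regions: only the r=12 cylinder at (2.5, 12) is present, so the union is just that shape — 1 connected region; the cube at (10, 1.5) is not intersected at this z (z outside [0, 15.5]); Taking the union: only the result so far is present, so the union is just that shape — 1 connected region. Overall, the cross-section is a single solid region. The nearest boundary edge runs (-5.99, 20.49)→(-9.50, 12.00); distance from the point to it = 4.60 mm. The point is inside the cross-section and 4.60 mm from the nearest boundary — more than the 0.5 mm shell width (2 × 0.25), so it's in the infill interior.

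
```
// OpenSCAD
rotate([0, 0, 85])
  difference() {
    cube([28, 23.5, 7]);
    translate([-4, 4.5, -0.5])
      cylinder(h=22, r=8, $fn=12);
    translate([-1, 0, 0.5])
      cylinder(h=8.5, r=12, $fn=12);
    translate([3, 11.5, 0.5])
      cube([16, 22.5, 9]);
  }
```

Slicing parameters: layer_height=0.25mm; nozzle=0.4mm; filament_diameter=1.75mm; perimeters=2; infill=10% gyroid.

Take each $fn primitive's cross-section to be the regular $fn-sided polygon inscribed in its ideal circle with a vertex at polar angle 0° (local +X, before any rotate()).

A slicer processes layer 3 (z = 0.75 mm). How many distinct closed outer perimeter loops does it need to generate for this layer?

1

At z = 0.75 mm: the 28×23.5 cube contributes its full rectangle; the r=8 cylinder at (-4, 4.5) contributes a regular 12-gon of circumradius 8; the cylinder at (-1, 0): section is a regular 12-gon, circumradius r=12; the cube at (3, 11.5) is present — its section is the full 16×22.5 rectangle; After the difference (first − rest): starting from the 28×23.5 cube, the r=8 cylinder at (-4, 4.5) partially overlaps it — only the 33.34 mm² overlap (of its 192.00 mm²) is removed, clipping the outline; the r=12 cylinder at (-1, 0) partially overlaps it — only the 62.79 mm² overlap (of its 432.00 mm²) is removed, clipping the outline; the 16×22.5 cube at (3, 11.5) partially overlaps it — only the 192.00 mm² overlap (of its 360.00 mm²) is removed, clipping the outline — 1 connected region; (whole slice rotated 85° about Z — lengths, areas and connectivity unchanged). The result has 1 disconnected region.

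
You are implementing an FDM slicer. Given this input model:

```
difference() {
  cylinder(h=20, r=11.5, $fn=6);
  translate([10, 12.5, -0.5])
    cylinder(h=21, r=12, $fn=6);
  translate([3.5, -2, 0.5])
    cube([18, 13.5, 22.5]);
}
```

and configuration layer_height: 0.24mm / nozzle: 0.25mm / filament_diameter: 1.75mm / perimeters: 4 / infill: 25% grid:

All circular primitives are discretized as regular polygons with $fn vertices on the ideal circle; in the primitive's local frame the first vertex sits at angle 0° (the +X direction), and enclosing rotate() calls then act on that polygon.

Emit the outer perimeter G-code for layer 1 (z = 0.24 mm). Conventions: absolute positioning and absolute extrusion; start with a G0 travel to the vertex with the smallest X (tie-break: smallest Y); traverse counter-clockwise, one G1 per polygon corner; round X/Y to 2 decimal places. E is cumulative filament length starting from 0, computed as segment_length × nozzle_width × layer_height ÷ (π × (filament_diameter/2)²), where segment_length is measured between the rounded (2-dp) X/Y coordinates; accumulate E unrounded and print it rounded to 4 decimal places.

At z = 0.24 mm: the r=11.5 cylinder contributes a regular 6-gon of circumradius 11.5; the r=12 cylinder at (10, 12.5) gives a regular 6-gon of circumradius 12 (constant along its height); the cube at (3.5, -2) is absent (z outside [0.5, 23]); After the difference (first − rest): starting from the r=11.5 cylinder, the r=12 cylinder at (10, 12.5) partially overlaps it — only the 49.33 mm² overlap (of its 374.12 mm²) is removed, clipping the outline — 1 connected region. The outline is a single polygon with 8 vertices. Extrusion per mm of travel: 0.25 × 0.24 / (π × 0.875²) = 0.024945. Accumulating E over each segment gives final E = 1.7213.

G0 X-11.50 Y0.00 Z0.24
G1 X-5.75 Y-9.96 E0.2869
G1 X5.75 Y-9.96 E0.5738
G1 X11.50 Y0.00 E0.8606
G1 X10.28 Y2.11 E0.9214
G1 X4.00 Y2.11 E1.0781
G1 X-0.53 Y9.96 E1.3042
G1 X-5.75 Y9.96 E1.4344
G1 X-11.50 Y0.00 E1.7213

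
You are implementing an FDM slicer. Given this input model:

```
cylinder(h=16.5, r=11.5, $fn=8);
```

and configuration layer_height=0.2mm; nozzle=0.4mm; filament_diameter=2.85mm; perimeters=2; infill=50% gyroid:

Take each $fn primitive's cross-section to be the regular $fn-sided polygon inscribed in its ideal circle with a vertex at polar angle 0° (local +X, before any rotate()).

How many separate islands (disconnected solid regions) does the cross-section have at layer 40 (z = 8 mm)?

1

At z = 8 mm: the r=11.5 cylinder contributes a regular 8-gon of circumradius 11.5. Overall, the cross-section is a single solid region. Island count = 1.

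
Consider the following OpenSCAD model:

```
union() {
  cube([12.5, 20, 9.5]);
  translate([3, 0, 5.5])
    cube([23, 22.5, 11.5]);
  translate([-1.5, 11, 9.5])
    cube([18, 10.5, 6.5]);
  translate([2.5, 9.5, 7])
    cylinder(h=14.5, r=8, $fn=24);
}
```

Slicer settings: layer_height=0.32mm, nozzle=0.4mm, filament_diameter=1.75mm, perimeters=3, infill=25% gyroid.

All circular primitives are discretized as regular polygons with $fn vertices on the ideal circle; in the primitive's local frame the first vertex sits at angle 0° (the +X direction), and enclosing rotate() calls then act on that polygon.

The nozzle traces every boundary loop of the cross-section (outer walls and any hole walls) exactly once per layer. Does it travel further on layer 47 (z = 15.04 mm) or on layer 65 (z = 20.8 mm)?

layer 47 (z = 15.04 mm)

Layer 47 (z = 15.04): the cube does not reach this height (z outside [0, 9.5]); the cube at (3, 0) (footprint 23×22.5) is included at this height (perimeter 91.00 mm); the cube at (-1.5, 11) is present — its section is the full 18×10.5 rectangle (perimeter 57.00 mm); the cylinder at (2.5, 9.5): section is a regular 24-gon, circumradius r=8 (perimeter = 2·24·8.000·sin(180°/24) = 50.12 mm); Merging all regions: the regions partially overlap (shared area 260.82 mm²), so the edge portions inside another operand are dropped and the merged outline is re-measured after clipping — boundary = 102.03 mm. So its perimeter = 102.03 mm. Layer 65 (z = 20.8): the cube is absent (z outside [0, 9.5]); the cube at (3, 0) is absent (z outside [5.5, 17]); the cube at (-1.5, 11) is not intersected at this z (z outside [9.5, 16]); the cylinder at (2.5, 9.5): section is a regular 24-gon, circumradius r=8 (perimeter = 2·24·8.000·sin(180°/24) = 50.12 mm); Merging all regions: only the r=8 cylinder at (2.5, 9.5) is present, so the union is just that shape — boundary = 50.12 mm. So its perimeter = 50.12 mm. Layer 47 is larger (102.03 vs 50.12 mm).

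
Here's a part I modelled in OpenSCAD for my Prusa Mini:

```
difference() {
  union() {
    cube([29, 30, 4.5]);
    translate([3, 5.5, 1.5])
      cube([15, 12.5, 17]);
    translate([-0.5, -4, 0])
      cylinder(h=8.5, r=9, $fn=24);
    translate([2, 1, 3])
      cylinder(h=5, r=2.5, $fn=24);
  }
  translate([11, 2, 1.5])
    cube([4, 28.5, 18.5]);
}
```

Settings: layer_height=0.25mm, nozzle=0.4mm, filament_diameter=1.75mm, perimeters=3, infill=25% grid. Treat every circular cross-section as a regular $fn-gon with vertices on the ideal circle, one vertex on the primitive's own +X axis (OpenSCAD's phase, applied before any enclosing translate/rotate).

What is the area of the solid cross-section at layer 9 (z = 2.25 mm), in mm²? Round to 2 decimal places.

At z = 2.25 mm: the 29×30 cube contributes its full rectangle (area 870.00 mm²); the cube at (3, 5.5) is present — its section is the full 15×12.5 rectangle (area 187.50 mm²); the r=9 cylinder at (-0.5, -4) gives a regular 24-gon of circumradius 9 (constant along its height) (area = (24/2)·9.000²·sin(360°/24) = 251.57 mm²); the cylinder at (2, 1) does not reach this height (z outside [3, 8]); Merging all regions: the regions partially overlap — summed areas 1309.07 mm² minus the doubly-counted overlap 213.36 mm² gives 1095.72 mm² — area = 1095.72 mm²; the cube at (11, 2) (footprint 4×28.5) is included at this height (area 114.00 mm²); Subtracting the remaining from the first: starting from that combined region (1095.72 mm²), the 4×28.5 cube at (11, 2) partially overlaps it — only the 112.00 mm² overlap (of its 114.00 mm²) is removed, clipping the outline — area = 983.72 mm². Overall, the cross-section is a single solid region. Net area = 983.72 mm².

983.72 mm²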